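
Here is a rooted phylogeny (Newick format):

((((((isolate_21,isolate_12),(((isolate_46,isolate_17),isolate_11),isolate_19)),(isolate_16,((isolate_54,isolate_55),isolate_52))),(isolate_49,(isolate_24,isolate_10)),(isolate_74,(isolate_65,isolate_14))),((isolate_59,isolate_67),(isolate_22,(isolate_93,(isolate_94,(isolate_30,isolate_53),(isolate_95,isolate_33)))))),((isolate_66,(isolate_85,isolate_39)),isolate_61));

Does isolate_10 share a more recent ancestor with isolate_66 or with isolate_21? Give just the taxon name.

The MRCA of isolate_10 and isolate_21 subtends ((((isolate_21,isolate_12),(((isolate_46,isolate_17),isolate_11),isolate_19)),(isolate_16,((isolate_54,isolate_55),isolate_52))),(isolate_49,(isolate_24,isolate_10)),(isolate_74,(isolate_65,isolate_14))) (16 taxa).
The MRCA of isolate_10 and isolate_66 is the root, subtending the entire tree (29 taxa).
The first is nested inside the second, so isolate_10 shares a more recent common ancestor with isolate_21.

isolate_21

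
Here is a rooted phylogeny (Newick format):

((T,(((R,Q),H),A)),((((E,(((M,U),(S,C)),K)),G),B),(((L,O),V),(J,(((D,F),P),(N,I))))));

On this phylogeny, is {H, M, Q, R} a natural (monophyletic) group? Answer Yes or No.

No

The MRCA of the listed taxa is the root, so the smallest clade containing them is the whole tree.
That clade also contains A, B, C, D, E, F, G, I, J, K, L, N, O, P, S, T, U, V, which are not in the proposed group, so the group is not monophyletic.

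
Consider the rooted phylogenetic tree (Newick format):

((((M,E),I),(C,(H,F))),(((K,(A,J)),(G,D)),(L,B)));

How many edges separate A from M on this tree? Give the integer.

9

The MRCA of A and M is the root of the tree.
From A up to that node: 5 branches. From M up to the same node: 4 branches. Total: 5 + 4 = 9.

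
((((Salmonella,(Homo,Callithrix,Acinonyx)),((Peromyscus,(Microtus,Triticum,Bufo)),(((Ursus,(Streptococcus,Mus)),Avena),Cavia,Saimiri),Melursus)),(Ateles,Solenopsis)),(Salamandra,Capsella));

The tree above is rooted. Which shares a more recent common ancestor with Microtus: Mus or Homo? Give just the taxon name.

The MRCA of Microtus and Mus subtends ((Peromyscus,(Microtus,Triticum,Bufo)),(((Ursus,(Streptococcus,Mus)),Avena),Cavia,Saimiri),Melursus) (11 taxa).
The MRCA of Microtus and Homo subtends ((Salmonella,(Homo,Callithrix,Acinonyx)),((Peromyscus,(Microtus,Triticum,Bufo)),(((Ursus,(Streptococcus,Mus)),Avena),Cavia,Saimiri),Melursus)) (15 taxa).
The first is nested inside the second, so Microtus shares a more recent common ancestor with Mus.

Mus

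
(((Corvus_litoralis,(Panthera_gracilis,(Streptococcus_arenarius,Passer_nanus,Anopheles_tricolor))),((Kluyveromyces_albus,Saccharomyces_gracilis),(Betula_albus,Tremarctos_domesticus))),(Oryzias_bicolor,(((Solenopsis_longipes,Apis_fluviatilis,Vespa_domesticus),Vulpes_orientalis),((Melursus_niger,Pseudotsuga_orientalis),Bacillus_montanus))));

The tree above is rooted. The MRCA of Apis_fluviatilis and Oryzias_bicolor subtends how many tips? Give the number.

The MRCA of Apis_fluviatilis and Oryzias_bicolor is the node subtending (Oryzias_bicolor,(((Solenopsis_longipes,Apis_fluviatilis,Vespa_domesticus),Vulpes_orientalis),((Melursus_niger,Pseudotsuga_orientalis),Bacillus_montanus))).
That clade contains 8 terminal taxa: Apis_fluviatilis, Bacillus_montanus, Melursus_niger, Oryzias_bicolor, Pseudotsuga_orientalis, Solenopsis_longipes, Vespa_domesticus, Vulpes_orientalis.

8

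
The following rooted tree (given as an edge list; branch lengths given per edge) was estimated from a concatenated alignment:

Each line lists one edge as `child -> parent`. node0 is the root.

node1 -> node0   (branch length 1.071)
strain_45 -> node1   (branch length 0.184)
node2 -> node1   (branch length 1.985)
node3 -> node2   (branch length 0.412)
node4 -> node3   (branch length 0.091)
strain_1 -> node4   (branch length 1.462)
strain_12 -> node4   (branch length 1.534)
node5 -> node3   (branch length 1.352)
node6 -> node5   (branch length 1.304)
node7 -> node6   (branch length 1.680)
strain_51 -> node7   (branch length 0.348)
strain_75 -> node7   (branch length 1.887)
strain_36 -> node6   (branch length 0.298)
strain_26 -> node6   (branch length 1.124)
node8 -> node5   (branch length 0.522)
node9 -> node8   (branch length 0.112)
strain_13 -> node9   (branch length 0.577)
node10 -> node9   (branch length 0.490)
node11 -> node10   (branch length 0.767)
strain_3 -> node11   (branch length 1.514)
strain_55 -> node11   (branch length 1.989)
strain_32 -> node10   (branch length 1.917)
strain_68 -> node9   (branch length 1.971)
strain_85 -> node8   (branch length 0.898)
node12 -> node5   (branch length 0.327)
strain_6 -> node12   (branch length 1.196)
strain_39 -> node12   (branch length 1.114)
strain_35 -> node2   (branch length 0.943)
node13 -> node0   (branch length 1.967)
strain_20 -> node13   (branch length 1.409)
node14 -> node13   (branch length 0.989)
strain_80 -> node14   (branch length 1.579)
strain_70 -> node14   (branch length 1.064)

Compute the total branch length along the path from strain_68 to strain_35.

5.312

The path runs strain_68 → … → MRCA → … → strain_35; the MRCA is the node subtending (((strain_1,strain_12),(((strain_51,strain_75),strain_36,strain_26),((strain_13,((strain_3,strain_55),strain_32),strain_68),strain_85),(strain_6,strain_39))),strain_35).
Branch lengths along that path: 1.971 + 0.112 + 0.522 + 1.352 + 0.412 + 0.943 = 5.312.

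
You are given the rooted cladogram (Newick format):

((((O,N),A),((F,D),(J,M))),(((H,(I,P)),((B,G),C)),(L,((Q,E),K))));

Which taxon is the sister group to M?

M attaches to the tree at the node subtending (J,M).
The other lineage descending from that same node — the sister group — is the single tip J.

J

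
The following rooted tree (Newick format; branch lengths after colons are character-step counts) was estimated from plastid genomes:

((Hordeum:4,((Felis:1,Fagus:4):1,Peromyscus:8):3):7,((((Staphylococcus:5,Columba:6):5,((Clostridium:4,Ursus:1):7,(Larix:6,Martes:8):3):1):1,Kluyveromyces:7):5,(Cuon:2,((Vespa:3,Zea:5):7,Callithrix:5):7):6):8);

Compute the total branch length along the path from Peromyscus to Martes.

44

The path runs Peromyscus → … → MRCA → … → Martes; the MRCA is the root of the tree.
Branch lengths along that path: 8 + 3 + 7 + 8 + 5 + 1 + 1 + 3 + 8 = 44.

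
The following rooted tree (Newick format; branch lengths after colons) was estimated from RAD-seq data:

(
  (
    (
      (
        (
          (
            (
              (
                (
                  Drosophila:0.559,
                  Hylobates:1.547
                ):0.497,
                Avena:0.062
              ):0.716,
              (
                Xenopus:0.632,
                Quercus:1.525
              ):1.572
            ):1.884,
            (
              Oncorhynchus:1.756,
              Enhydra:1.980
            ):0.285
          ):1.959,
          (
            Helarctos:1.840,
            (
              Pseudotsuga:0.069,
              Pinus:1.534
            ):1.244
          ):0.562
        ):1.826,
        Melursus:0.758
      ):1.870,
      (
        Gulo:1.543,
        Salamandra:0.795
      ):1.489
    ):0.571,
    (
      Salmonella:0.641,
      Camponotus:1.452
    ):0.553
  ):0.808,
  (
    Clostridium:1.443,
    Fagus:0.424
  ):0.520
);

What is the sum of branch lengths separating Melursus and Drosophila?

8.199

The path runs Melursus → … → MRCA → … → Drosophila; the MRCA is the node subtending ((((((Drosophila,Hylobates),Avena),(Xenopus,Quercus)),(Oncorhynchus,Enhydra)),(Helarctos,(Pseudotsuga,Pinus))),Melursus).
Branch lengths along that path: 0.758 + 1.826 + 1.959 + 1.884 + 0.716 + 0.497 + 0.559 = 8.199.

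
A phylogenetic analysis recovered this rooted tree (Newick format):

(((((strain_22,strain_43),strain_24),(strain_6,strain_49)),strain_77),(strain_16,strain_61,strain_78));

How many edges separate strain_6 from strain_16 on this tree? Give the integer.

6

The MRCA of strain_6 and strain_16 is the root of the tree.
From strain_6 up to that node: 4 branches. From strain_16 up to the same node: 2 branches. Total: 4 + 2 = 6.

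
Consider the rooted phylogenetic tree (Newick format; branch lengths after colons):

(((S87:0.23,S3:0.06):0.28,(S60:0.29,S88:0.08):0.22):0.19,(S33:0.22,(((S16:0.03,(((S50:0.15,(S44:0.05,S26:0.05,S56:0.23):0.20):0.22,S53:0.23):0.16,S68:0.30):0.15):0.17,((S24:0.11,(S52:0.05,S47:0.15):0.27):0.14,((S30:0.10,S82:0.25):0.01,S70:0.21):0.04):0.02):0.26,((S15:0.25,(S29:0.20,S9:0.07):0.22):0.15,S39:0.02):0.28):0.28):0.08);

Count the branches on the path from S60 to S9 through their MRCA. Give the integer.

The MRCA of S60 and S9 is the root of the tree.
From S60 up to that node: 3 branches. From S9 up to the same node: 6 branches. Total: 3 + 6 = 9.

9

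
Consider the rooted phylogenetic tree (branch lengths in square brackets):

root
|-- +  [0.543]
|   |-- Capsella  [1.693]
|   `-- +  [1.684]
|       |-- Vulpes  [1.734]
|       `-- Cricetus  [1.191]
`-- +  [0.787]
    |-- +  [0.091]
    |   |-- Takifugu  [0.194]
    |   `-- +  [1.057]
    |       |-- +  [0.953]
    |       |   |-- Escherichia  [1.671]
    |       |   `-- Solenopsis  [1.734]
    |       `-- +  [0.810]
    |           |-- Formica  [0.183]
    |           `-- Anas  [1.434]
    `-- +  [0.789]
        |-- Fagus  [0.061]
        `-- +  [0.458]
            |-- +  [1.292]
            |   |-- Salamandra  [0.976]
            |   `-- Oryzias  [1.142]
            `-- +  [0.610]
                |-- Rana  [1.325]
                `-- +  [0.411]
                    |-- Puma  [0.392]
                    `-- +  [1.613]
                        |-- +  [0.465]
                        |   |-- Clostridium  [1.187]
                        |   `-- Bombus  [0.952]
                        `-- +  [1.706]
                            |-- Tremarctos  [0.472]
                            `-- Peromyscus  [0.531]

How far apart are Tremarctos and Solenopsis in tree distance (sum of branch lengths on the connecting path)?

The path runs Tremarctos → … → MRCA → … → Solenopsis; the MRCA is the node subtending ((Takifugu,((Escherichia,Solenopsis),(Formica,Anas))),(Fagus,((Salamandra,Oryzias),(Rana,(Puma,((Clostridium,Bombus),(Tremarctos,Peromyscus))))))).
Branch lengths along that path: 0.472 + 1.706 + 1.613 + 0.411 + 0.610 + 0.458 + 0.789 + 0.091 + 1.057 + 0.953 + 1.734 = 9.894.

9.894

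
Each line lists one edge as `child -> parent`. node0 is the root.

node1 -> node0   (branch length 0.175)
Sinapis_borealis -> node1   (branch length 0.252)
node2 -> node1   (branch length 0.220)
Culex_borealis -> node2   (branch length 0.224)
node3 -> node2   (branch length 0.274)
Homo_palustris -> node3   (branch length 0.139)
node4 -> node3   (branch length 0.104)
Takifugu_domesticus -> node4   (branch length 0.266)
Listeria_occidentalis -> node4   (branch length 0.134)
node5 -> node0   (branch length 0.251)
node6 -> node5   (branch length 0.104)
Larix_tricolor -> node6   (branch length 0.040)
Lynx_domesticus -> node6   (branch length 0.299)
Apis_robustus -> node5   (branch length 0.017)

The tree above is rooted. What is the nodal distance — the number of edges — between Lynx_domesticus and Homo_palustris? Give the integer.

7

The MRCA of Lynx_domesticus and Homo_palustris is the root of the tree.
From Lynx_domesticus up to that node: 3 branches. From Homo_palustris up to the same node: 4 branches. Total: 3 + 4 = 7.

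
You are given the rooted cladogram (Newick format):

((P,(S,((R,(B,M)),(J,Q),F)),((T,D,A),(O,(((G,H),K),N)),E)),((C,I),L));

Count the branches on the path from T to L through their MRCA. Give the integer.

The MRCA of T and L is the root of the tree.
From T up to that node: 4 branches. From L up to the same node: 2 branches. Total: 4 + 2 = 6.

6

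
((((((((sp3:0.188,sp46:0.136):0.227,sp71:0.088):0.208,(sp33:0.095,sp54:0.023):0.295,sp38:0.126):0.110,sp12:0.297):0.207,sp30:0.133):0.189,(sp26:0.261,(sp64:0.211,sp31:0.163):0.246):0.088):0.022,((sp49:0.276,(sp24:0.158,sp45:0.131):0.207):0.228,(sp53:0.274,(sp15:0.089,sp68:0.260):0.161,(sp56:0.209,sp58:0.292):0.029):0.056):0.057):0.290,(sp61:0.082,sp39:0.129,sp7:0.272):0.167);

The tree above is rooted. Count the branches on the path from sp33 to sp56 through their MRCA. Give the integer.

10

The MRCA of sp33 and sp56 is the node subtending (((((((sp3,sp46),sp71),(sp33,sp54),sp38),sp12),sp30),(sp26,(sp64,sp31))),((sp49,(sp24,sp45)),(sp53,(sp15,sp68),(sp56,sp58)))).
From sp33 up to that node: 6 branches. From sp56 up to the same node: 4 branches. Total: 6 + 4 = 10.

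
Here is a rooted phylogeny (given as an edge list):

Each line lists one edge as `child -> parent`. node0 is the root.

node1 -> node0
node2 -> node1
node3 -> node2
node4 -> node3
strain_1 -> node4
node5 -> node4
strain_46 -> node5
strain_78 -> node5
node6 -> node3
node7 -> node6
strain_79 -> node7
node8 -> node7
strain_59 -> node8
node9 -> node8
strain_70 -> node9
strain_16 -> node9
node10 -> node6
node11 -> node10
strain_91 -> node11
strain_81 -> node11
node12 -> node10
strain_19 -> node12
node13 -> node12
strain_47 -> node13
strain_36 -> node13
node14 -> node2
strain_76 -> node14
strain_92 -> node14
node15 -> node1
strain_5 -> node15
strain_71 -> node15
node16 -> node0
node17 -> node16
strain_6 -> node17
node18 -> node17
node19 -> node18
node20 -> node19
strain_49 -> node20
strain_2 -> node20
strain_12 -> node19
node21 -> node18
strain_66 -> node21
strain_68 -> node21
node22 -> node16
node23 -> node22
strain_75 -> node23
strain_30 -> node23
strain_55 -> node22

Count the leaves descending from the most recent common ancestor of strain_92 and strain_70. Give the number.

14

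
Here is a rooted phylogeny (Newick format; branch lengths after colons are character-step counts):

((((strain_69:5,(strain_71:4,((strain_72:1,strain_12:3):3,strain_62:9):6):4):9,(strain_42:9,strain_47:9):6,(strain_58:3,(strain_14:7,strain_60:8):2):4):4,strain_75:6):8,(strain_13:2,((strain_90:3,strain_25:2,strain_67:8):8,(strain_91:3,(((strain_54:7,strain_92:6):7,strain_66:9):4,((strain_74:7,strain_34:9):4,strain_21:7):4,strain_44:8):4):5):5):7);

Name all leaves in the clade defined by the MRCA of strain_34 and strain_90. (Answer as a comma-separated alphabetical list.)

Tracing strain_34: it sits inside (strain_74,strain_34).
Tracing strain_90: it sits inside (strain_90,strain_25,strain_67).
The smallest clade enclosing both is ((strain_90,strain_25,strain_67),(strain_91,(((strain_54,strain_92),strain_66),((strain_74,strain_34),strain_21),strain_44))); the answer is its 11 terminal taxa in alphabetical order.

strain_21, strain_25, strain_34, strain_44, strain_54, strain_66, strain_67, strain_74, strain_90, strain_91, strain_92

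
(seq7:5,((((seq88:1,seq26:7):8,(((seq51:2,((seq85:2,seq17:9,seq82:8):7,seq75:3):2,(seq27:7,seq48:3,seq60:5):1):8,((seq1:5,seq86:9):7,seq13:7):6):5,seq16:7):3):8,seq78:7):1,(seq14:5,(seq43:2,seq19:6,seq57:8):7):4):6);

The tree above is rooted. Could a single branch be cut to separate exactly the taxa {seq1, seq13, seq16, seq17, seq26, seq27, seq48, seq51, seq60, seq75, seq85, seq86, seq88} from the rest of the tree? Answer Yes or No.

The MRCA of the listed taxa subtends ((seq88,seq26),(((seq51,((seq85,seq17,seq82),seq75),(seq27,seq48,seq60)),((seq1,seq86),seq13)),seq16)).
That clade also contains seq82, which is not in the proposed group, so the group is not monophyletic.

No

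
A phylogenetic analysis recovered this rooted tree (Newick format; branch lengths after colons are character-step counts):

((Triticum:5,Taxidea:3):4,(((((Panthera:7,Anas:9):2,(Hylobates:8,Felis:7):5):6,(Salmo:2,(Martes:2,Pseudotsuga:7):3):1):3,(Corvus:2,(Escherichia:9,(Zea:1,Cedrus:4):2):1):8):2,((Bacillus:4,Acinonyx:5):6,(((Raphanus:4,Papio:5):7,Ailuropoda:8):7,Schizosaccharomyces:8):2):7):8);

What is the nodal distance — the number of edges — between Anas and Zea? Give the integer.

8

The MRCA of Anas and Zea is the node subtending ((((Panthera,Anas),(Hylobates,Felis)),(Salmo,(Martes,Pseudotsuga))),(Corvus,(Escherichia,(Zea,Cedrus)))).
From Anas up to that node: 4 branches. From Zea up to the same node: 4 branches. Total: 4 + 4 = 8.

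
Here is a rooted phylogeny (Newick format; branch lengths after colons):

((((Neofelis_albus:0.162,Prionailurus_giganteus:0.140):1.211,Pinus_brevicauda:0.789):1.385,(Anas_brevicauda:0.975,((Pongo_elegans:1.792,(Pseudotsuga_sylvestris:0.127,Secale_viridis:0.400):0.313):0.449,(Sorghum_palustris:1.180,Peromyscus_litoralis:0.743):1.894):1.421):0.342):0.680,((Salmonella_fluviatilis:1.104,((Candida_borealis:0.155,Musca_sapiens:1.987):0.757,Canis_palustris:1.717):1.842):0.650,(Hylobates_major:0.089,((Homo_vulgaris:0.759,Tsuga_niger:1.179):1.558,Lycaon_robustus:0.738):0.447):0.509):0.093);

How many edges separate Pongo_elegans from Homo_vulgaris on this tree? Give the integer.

The MRCA of Pongo_elegans and Homo_vulgaris is the root of the tree.
From Pongo_elegans up to that node: 5 branches. From Homo_vulgaris up to the same node: 5 branches. Total: 5 + 5 = 10.

10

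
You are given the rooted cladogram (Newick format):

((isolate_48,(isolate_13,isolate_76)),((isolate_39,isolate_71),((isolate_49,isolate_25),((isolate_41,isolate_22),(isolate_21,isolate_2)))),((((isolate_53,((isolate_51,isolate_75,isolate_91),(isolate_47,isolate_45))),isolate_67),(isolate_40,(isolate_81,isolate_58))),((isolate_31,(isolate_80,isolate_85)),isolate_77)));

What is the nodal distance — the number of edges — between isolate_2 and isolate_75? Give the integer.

The MRCA of isolate_2 and isolate_75 is the root of the tree.
From isolate_2 up to that node: 5 branches. From isolate_75 up to the same node: 7 branches. Total: 5 + 7 = 12.

12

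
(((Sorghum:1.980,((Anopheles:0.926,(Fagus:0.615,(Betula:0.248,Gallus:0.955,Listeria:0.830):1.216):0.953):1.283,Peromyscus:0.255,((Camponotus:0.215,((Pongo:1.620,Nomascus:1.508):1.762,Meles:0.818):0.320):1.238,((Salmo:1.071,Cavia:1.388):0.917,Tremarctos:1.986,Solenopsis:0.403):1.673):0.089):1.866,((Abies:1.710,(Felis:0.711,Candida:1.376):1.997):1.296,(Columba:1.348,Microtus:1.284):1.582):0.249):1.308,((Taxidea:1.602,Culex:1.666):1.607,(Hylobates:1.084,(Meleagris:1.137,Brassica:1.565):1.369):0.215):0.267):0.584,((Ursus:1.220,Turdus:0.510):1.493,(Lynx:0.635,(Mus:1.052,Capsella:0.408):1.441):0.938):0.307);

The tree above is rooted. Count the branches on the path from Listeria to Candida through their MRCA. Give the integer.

9

The MRCA of Listeria and Candida is the node subtending (Sorghum,((Anopheles,(Fagus,(Betula,Gallus,Listeria))),Peromyscus,((Camponotus,((Pongo,Nomascus),Meles)),((Salmo,Cavia),Tremarctos,Solenopsis))),((Abies,(Felis,Candida)),(Columba,Microtus))).
From Listeria up to that node: 5 branches. From Candida up to the same node: 4 branches. Total: 5 + 4 = 9.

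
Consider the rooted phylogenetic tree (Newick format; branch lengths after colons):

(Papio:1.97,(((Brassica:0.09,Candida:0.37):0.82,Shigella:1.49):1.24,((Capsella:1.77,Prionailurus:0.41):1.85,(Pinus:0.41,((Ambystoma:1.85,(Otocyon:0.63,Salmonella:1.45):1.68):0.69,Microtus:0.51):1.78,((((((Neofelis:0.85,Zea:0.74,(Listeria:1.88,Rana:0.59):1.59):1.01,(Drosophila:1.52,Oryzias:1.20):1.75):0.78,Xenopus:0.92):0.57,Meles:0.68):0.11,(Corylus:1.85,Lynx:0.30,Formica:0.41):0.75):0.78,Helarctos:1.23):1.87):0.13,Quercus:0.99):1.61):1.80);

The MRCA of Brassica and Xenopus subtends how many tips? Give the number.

23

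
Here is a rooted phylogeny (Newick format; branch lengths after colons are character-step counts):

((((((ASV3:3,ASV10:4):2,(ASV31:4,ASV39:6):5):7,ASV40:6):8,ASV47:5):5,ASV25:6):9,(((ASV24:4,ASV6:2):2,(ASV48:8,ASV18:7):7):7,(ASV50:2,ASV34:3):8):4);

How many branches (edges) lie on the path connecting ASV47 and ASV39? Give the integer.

5

The MRCA of ASV47 and ASV39 is the node subtending ((((ASV3,ASV10),(ASV31,ASV39)),ASV40),ASV47).
From ASV47 up to that node: 1 branch. From ASV39 up to the same node: 4 branches. Total: 1 + 4 = 5.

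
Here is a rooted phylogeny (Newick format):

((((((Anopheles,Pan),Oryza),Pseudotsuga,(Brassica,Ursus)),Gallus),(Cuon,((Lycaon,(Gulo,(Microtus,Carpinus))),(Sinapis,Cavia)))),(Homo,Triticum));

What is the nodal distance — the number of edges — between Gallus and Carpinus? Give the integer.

The MRCA of Gallus and Carpinus is the node subtending (((((Anopheles,Pan),Oryza),Pseudotsuga,(Brassica,Ursus)),Gallus),(Cuon,((Lycaon,(Gulo,(Microtus,Carpinus))),(Sinapis,Cavia)))).
From Gallus up to that node: 2 branches. From Carpinus up to the same node: 6 branches. Total: 2 + 6 = 8.

8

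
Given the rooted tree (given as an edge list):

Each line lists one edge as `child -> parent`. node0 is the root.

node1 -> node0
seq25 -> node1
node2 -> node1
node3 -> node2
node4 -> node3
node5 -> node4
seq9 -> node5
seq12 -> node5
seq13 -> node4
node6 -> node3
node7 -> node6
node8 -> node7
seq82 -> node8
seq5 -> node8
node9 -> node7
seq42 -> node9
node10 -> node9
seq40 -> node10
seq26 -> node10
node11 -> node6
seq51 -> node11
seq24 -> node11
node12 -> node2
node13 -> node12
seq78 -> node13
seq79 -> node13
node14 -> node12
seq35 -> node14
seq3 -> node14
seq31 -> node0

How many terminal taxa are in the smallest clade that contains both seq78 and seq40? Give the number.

14

The MRCA of seq78 and seq40 is the node subtending ((((seq9,seq12),seq13),(((seq82,seq5),(seq42,(seq40,seq26))),(seq51,seq24))),((seq78,seq79),(seq35,seq3))).
That clade contains 14 terminal taxa: seq12, seq13, seq24, seq26, seq3, seq35, seq40, seq42, seq5, seq51, seq78, seq79, seq82, seq9.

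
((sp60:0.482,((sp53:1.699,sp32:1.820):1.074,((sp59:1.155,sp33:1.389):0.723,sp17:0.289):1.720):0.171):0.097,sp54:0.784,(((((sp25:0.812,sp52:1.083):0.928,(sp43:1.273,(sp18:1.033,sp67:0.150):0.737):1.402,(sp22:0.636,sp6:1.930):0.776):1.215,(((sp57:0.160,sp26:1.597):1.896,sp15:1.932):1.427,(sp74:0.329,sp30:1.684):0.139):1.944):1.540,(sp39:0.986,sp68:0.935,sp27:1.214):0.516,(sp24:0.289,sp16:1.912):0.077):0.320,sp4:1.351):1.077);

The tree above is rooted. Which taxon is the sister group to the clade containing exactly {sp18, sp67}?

sp43

The clade containing exactly {sp18, sp67} attaches to the tree at the node subtending (sp43,(sp18,sp67)).
The other lineage descending from that same node — the sister group — is the single tip sp43.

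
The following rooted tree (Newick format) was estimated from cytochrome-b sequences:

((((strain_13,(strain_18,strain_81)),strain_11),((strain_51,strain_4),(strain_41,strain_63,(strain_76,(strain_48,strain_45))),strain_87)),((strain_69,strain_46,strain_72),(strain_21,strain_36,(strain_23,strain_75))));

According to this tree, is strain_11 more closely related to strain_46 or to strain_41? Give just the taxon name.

The MRCA of strain_11 and strain_41 subtends (((strain_13,(strain_18,strain_81)),strain_11),((strain_51,strain_4),(strain_41,strain_63,(strain_76,(strain_48,strain_45))),strain_87)) (12 taxa).
The MRCA of strain_11 and strain_46 is the root, subtending the entire tree (19 taxa).
The first is nested inside the second, so strain_11 shares a more recent common ancestor with strain_41.

strain_41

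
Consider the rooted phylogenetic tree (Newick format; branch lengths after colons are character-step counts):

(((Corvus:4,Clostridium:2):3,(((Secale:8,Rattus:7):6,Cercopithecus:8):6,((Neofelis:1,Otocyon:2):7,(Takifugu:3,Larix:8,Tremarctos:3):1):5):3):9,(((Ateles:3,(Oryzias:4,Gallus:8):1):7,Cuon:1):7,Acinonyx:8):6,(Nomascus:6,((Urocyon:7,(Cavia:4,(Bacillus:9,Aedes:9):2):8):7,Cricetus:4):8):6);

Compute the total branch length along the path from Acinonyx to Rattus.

45

The path runs Acinonyx → … → MRCA → … → Rattus; the MRCA is the root of the tree.
Branch lengths along that path: 8 + 6 + 9 + 3 + 6 + 6 + 7 = 45.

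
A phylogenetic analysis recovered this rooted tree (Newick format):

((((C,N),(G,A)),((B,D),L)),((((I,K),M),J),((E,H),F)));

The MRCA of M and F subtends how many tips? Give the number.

7

The MRCA of M and F is the node subtending ((((I,K),M),J),((E,H),F)).
That clade contains 7 terminal taxa: E, F, H, I, J, K, M.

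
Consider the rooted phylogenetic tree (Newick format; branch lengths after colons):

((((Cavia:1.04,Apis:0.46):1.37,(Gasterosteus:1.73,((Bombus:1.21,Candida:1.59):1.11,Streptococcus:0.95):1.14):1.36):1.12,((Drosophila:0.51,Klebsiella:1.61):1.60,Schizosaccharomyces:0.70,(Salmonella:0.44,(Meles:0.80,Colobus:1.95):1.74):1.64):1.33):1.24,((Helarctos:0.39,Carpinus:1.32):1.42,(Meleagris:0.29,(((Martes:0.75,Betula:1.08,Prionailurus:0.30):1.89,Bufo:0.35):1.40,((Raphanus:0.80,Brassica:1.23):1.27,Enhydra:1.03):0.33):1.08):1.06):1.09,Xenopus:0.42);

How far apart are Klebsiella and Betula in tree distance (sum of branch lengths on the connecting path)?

The path runs Klebsiella → … → MRCA → … → Betula; the MRCA is the root of the tree.
Branch lengths along that path: 1.61 + 1.60 + 1.33 + 1.24 + 1.09 + 1.06 + 1.08 + 1.40 + 1.89 + 1.08 = 13.38.

13.38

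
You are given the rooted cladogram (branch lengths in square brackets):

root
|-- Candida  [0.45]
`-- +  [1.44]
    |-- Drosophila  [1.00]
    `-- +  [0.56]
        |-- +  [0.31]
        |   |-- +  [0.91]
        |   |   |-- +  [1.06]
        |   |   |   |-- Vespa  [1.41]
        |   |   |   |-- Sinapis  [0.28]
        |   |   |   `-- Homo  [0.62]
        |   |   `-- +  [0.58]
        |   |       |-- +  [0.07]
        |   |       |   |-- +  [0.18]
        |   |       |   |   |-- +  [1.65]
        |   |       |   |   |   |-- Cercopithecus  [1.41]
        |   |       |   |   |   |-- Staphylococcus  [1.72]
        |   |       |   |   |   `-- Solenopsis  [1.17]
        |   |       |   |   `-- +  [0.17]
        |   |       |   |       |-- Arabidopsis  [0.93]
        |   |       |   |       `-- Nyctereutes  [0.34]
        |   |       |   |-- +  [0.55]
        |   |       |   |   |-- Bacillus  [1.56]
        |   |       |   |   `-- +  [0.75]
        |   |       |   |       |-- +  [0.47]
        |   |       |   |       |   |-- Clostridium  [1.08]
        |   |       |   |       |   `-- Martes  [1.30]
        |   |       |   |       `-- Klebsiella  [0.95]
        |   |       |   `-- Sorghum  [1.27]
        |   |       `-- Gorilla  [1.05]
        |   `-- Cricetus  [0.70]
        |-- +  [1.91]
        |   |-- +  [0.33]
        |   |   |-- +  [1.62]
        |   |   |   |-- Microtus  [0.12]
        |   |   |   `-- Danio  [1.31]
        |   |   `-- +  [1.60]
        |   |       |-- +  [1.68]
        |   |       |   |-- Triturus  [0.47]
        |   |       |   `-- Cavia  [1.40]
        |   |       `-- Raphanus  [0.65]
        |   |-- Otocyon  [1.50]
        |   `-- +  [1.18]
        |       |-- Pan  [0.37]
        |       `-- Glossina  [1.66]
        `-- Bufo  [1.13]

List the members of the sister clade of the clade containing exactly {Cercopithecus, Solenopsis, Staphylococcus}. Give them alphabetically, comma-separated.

The clade containing exactly {Cercopithecus, Solenopsis, Staphylococcus} attaches to the tree at the node subtending ((Cercopithecus,Staphylococcus,Solenopsis),(Arabidopsis,Nyctereutes)).
The other lineage descending from that same node — the sister group — is (Arabidopsis,Nyctereutes); its 2 tips in alphabetical order are the answer.

Arabidopsis, Nyctereutes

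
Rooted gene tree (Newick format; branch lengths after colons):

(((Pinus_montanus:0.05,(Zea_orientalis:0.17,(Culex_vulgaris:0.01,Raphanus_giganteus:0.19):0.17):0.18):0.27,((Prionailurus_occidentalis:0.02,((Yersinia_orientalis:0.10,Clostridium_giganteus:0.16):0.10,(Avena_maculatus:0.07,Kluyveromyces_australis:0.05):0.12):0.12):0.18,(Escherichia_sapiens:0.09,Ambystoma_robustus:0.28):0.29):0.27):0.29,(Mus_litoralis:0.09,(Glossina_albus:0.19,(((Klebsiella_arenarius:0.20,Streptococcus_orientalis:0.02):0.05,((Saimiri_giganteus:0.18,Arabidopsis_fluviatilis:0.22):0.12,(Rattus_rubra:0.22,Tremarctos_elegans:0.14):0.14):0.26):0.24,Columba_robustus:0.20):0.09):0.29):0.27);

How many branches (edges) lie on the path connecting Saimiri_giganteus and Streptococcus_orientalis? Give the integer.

5

The MRCA of Saimiri_giganteus and Streptococcus_orientalis is the node subtending ((Klebsiella_arenarius,Streptococcus_orientalis),((Saimiri_giganteus,Arabidopsis_fluviatilis),(Rattus_rubra,Tremarctos_elegans))).
From Saimiri_giganteus up to that node: 3 branches. From Streptococcus_orientalis up to the same node: 2 branches. Total: 3 + 2 = 5.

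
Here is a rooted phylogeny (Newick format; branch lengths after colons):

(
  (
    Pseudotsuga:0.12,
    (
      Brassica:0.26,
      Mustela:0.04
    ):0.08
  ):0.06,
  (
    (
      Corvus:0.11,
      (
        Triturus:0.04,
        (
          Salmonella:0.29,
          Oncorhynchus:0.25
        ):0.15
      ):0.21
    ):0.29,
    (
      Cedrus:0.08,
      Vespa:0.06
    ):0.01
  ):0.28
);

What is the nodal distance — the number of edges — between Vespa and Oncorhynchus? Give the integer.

The MRCA of Vespa and Oncorhynchus is the node subtending ((Corvus,(Triturus,(Salmonella,Oncorhynchus))),(Cedrus,Vespa)).
From Vespa up to that node: 2 branches. From Oncorhynchus up to the same node: 4 branches. Total: 2 + 4 = 6.

6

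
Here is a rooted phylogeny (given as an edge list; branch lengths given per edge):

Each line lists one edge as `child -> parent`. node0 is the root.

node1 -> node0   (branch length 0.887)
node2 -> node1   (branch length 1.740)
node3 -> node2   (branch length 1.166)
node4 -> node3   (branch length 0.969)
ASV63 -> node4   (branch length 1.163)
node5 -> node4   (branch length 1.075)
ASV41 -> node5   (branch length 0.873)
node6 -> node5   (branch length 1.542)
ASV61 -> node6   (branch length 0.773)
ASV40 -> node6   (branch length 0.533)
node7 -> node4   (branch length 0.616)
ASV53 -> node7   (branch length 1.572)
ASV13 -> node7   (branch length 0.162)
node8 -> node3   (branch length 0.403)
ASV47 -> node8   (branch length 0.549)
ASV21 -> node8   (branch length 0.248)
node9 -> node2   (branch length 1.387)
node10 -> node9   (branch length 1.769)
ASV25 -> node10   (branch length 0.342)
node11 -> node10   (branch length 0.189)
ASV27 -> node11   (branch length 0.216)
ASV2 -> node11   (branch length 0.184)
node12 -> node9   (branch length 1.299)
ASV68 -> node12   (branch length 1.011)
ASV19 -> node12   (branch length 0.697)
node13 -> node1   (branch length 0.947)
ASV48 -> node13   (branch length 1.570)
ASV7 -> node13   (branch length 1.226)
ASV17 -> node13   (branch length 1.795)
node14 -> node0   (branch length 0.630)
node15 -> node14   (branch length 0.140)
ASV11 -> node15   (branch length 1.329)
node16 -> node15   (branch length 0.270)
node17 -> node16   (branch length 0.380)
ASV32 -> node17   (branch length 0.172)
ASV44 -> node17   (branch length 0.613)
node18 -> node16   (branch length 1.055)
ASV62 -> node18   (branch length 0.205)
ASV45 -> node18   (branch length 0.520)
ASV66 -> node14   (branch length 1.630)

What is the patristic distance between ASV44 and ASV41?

8.743

The path runs ASV44 → … → MRCA → … → ASV41; the MRCA is the root of the tree.
Branch lengths along that path: 0.613 + 0.380 + 0.270 + 0.140 + 0.630 + 0.887 + 1.740 + 1.166 + 0.969 + 1.075 + 0.873 = 8.743.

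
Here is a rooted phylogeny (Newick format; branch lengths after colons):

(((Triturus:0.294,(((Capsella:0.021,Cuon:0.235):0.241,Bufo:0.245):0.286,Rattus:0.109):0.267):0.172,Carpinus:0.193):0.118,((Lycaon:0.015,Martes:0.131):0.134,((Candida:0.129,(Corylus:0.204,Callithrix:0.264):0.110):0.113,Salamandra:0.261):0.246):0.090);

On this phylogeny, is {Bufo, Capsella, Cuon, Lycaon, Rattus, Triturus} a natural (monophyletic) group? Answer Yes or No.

No

The MRCA of the listed taxa is the root, so the smallest clade containing them is the whole tree.
That clade also contains Callithrix, Candida, Carpinus, Corylus, Martes, Salamandra, which are not in the proposed group, so the group is not monophyletic.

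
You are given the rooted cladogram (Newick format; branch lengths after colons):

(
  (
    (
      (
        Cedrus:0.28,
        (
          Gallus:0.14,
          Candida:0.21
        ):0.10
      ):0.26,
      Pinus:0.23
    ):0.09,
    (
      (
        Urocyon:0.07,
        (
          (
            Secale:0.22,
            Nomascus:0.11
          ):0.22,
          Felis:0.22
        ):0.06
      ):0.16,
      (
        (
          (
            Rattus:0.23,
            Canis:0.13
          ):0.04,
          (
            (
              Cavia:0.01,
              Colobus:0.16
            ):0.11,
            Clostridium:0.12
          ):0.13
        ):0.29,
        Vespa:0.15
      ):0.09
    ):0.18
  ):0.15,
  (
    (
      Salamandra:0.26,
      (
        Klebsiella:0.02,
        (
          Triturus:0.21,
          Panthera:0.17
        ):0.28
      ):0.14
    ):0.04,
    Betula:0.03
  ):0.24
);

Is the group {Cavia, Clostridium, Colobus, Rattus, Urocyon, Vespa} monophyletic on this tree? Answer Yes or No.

No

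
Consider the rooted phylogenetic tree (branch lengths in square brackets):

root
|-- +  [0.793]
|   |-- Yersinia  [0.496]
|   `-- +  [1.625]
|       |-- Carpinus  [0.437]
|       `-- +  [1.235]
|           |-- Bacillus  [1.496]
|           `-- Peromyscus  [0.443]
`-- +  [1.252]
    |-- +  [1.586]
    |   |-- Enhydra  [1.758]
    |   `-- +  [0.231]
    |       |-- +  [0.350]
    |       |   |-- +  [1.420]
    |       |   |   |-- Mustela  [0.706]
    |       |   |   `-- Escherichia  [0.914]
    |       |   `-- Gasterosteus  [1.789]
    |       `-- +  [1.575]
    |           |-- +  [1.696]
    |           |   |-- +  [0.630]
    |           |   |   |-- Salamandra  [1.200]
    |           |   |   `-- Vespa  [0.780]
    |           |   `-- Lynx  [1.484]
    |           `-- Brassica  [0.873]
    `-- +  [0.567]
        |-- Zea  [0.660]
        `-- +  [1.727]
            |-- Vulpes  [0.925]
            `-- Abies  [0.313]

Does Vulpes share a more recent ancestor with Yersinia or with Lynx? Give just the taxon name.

The MRCA of Vulpes and Lynx subtends ((Enhydra,(((Mustela,Escherichia),Gasterosteus),(((Salamandra,Vespa),Lynx),Brassica))),(Zea,(Vulpes,Abies))) (11 taxa).
The MRCA of Vulpes and Yersinia is the root, subtending the entire tree (15 taxa).
The first is nested inside the second, so Vulpes shares a more recent common ancestor with Lynx.

Lynx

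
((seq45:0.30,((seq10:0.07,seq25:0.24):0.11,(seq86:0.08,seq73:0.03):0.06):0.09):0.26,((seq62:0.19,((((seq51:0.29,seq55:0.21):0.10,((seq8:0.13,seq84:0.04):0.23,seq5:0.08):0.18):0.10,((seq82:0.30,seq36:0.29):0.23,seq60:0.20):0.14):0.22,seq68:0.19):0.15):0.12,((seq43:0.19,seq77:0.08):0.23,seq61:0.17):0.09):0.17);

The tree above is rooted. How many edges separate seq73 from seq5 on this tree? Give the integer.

11

The MRCA of seq73 and seq5 is the root of the tree.
From seq73 up to that node: 4 branches. From seq5 up to the same node: 7 branches. Total: 4 + 7 = 11.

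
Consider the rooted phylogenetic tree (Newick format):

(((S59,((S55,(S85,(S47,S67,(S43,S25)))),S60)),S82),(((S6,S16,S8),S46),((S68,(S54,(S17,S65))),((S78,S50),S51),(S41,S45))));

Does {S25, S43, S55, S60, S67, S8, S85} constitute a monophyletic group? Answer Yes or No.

No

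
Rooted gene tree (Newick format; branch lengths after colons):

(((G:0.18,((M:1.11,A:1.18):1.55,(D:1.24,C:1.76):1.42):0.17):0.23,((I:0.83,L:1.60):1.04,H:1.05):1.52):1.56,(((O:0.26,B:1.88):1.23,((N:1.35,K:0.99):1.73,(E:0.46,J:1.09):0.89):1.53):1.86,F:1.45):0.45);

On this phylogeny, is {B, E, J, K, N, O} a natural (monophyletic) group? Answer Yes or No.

The most recent common ancestor of these taxa subtends ((O,B),((N,K),(E,J))).
That clade has exactly 6 tips — every listed taxon and nothing else — so the group is monophyletic.

Yes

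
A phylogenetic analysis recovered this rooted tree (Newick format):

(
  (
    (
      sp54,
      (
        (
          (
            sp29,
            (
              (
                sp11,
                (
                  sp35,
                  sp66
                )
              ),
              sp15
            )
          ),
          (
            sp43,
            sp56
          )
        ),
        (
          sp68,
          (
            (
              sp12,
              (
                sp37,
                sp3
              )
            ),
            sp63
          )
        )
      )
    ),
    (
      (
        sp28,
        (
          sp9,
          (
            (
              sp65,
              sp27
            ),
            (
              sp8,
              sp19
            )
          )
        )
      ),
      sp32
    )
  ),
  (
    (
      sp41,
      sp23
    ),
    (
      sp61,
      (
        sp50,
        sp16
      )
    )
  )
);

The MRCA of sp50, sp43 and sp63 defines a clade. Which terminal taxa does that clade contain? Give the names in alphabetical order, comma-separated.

Tracing sp50: it sits inside (sp50,sp16).
Tracing sp43: it sits inside (sp43,sp56).
Tracing sp63: it sits inside ((sp12,(sp37,sp3)),sp63).
The smallest clade enclosing all 3 is the whole tree (their MRCA is the root), so the answer is all 25 tips in alphabetical order.

sp11, sp12, sp15, sp16, sp19, sp23, sp27, sp28, sp29, sp3, sp32, sp35, sp37, sp41, sp43, sp50, sp54, sp56, sp61, sp63, sp65, sp66, sp68, sp8, sp9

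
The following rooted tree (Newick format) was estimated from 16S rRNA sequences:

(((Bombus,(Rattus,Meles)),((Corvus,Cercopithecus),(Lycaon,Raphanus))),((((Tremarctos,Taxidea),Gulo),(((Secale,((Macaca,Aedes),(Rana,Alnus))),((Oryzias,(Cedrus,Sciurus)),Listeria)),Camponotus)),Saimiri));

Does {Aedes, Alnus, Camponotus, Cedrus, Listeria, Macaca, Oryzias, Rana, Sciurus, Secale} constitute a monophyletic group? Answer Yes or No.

The most recent common ancestor of these taxa subtends (((Secale,((Macaca,Aedes),(Rana,Alnus))),((Oryzias,(Cedrus,Sciurus)),Listeria)),Camponotus).
That clade has exactly 10 tips — every listed taxon and nothing else — so the group is monophyletic.

Yes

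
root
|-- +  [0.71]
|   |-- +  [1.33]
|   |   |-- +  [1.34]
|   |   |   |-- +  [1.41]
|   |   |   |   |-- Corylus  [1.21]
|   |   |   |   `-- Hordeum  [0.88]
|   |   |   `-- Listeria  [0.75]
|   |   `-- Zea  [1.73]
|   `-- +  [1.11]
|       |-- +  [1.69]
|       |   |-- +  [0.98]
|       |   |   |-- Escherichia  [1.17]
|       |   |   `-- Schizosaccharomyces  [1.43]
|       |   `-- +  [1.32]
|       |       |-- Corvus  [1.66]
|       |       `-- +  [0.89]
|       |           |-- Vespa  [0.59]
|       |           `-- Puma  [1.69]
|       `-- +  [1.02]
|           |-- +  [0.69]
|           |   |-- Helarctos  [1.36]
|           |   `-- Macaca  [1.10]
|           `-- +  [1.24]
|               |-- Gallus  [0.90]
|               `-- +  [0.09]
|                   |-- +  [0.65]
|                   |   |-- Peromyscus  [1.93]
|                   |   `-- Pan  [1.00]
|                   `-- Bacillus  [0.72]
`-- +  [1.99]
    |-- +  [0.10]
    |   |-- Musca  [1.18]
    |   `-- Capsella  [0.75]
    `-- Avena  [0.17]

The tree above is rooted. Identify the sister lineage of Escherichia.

Schizosaccharomyces

Escherichia attaches to the tree at the node subtending (Escherichia,Schizosaccharomyces).
The other lineage descending from that same node — the sister group — is the single tip Schizosaccharomyces.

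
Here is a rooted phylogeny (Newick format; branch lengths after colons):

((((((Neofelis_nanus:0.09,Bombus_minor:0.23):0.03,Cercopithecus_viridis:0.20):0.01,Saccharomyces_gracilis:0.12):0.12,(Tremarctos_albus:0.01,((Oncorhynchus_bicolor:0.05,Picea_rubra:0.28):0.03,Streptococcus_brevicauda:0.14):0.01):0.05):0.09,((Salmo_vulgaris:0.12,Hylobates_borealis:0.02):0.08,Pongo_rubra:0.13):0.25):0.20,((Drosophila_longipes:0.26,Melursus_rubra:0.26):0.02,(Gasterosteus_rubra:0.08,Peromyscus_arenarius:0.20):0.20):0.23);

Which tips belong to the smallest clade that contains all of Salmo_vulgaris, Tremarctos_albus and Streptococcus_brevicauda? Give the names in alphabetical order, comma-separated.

Bombus_minor, Cercopithecus_viridis, Hylobates_borealis, Neofelis_nanus, Oncorhynchus_bicolor, Picea_rubra, Pongo_rubra, Saccharomyces_gracilis, Salmo_vulgaris, Streptococcus_brevicauda, Tremarctos_albus

Tracing Salmo_vulgaris: it sits inside (Salmo_vulgaris,Hylobates_borealis).
Tracing Tremarctos_albus: it sits inside (Tremarctos_albus,((Oncorhynchus_bicolor,Picea_rubra),Streptococcus_brevicauda)).
Tracing Streptococcus_brevicauda: it sits inside ((Oncorhynchus_bicolor,Picea_rubra),Streptococcus_brevicauda).
The smallest clade enclosing all 3 is (((((Neofelis_nanus,Bombus_minor),Cercopithecus_viridis),Saccharomyces_gracilis),(Tremarctos_albus,((Oncorhynchus_bicolor,Picea_rubra),Streptococcus_brevicauda))),((Salmo_vulgaris,Hylobates_borealis),Pongo_rubra)); the answer is its 11 terminal taxa in alphabetical order.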